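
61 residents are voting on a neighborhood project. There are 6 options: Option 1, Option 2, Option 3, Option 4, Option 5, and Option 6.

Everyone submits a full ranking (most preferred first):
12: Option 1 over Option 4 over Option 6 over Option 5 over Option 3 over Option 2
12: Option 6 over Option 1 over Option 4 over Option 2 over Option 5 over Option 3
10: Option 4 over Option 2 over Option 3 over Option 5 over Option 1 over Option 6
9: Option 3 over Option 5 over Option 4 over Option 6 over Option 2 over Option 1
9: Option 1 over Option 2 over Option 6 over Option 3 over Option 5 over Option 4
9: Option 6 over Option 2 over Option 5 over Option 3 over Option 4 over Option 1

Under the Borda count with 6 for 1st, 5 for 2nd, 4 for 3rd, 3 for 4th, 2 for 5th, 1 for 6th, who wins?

Option 6

Option 1: 12×6 + 12×5 + 10×2 + 9×1 + 9×6 + 9×1 = 224
Option 2: 12×1 + 12×3 + 10×5 + 9×2 + 9×5 + 9×5 = 206
Option 3: 12×2 + 12×1 + 10×4 + 9×6 + 9×3 + 9×3 = 184
Option 4: 12×5 + 12×4 + 10×6 + 9×4 + 9×1 + 9×2 = 231
Option 5: 12×3 + 12×2 + 10×3 + 9×5 + 9×2 + 9×4 = 189
Option 6: 12×4 + 12×6 + 10×1 + 9×3 + 9×4 + 9×6 = 247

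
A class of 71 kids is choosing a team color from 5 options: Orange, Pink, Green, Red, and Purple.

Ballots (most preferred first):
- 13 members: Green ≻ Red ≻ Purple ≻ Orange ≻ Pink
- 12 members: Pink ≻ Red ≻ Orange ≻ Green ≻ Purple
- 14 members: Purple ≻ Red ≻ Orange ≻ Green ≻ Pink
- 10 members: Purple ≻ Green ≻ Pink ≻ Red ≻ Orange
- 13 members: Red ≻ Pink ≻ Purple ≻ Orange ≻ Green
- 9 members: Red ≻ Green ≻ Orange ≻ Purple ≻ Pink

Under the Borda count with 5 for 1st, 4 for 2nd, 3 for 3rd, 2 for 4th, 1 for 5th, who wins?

Orange: 13×2 + 12×3 + 14×3 + 10×1 + 13×2 + 9×3 = 167
Pink: 13×1 + 12×5 + 14×1 + 10×3 + 13×4 + 9×1 = 178
Green: 13×5 + 12×2 + 14×2 + 10×4 + 13×1 + 9×4 = 206
Red: 13×4 + 12×4 + 14×4 + 10×2 + 13×5 + 9×5 = 286
Purple: 13×3 + 12×1 + 14×5 + 10×5 + 13×3 + 9×2 = 228

Red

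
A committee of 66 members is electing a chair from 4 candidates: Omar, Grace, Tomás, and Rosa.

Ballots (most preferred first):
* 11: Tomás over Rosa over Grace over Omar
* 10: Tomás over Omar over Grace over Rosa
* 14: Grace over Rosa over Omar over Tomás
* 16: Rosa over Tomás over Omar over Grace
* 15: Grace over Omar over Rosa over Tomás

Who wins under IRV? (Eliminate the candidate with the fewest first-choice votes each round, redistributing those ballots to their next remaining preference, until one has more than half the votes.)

Tomás

Round 1: Omar 0, Grace 29, Tomás 21, Rosa 16. Omar eliminated.
Round 2: Grace 29, Tomás 21, Rosa 16. Rosa eliminated.
Round 3: Grace 29, Tomás 37. Tomás has a majority (≥34).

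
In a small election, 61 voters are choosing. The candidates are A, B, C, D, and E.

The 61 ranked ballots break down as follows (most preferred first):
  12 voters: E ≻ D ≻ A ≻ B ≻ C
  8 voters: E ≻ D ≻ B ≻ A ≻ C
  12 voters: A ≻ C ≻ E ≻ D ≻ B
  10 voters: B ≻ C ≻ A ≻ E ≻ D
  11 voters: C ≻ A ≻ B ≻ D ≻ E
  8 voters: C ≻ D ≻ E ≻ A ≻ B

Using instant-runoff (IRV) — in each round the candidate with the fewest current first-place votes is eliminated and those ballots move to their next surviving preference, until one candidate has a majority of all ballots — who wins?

C

Round 1: A 12, B 10, C 19, D 0, E 20. D eliminated.
Round 2: A 12, B 10, C 19, E 20. B eliminated.
Round 3: A 12, C 29, E 20. A eliminated.
Round 4: C 41, E 20. C has a majority (≥31).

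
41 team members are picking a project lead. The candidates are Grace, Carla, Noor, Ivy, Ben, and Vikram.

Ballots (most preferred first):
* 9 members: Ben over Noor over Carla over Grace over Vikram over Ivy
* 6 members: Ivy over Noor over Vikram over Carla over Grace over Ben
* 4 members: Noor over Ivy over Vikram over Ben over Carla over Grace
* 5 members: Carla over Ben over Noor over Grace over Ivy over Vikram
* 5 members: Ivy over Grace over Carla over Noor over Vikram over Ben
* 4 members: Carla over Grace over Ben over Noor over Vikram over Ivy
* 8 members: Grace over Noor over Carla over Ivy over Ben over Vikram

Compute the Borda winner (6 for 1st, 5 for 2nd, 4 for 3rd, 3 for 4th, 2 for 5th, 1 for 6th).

Grace: 9×3 + 6×2 + 4×1 + 5×3 + 5×5 + 4×5 + 8×6 = 151
Carla: 9×4 + 6×3 + 4×2 + 5×6 + 5×4 + 4×6 + 8×4 = 168
Noor: 9×5 + 6×5 + 4×6 + 5×4 + 5×3 + 4×3 + 8×5 = 186
Ivy: 9×1 + 6×6 + 4×5 + 5×2 + 5×6 + 4×1 + 8×3 = 133
Ben: 9×6 + 6×1 + 4×3 + 5×5 + 5×1 + 4×4 + 8×2 = 134
Vikram: 9×2 + 6×4 + 4×4 + 5×1 + 5×2 + 4×2 + 8×1 = 89

Noor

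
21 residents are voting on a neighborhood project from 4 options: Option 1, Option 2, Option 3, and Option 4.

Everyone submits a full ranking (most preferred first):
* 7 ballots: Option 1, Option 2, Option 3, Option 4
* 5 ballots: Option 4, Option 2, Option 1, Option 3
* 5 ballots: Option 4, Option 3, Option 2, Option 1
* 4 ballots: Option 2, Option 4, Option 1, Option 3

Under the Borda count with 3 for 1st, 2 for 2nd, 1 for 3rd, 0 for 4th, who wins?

Option 1: 7×3 + 5×1 + 5×0 + 4×1 = 30
Option 2: 7×2 + 5×2 + 5×1 + 4×3 = 41
Option 3: 7×1 + 5×0 + 5×2 + 4×0 = 17
Option 4: 7×0 + 5×3 + 5×3 + 4×2 = 38

Option 2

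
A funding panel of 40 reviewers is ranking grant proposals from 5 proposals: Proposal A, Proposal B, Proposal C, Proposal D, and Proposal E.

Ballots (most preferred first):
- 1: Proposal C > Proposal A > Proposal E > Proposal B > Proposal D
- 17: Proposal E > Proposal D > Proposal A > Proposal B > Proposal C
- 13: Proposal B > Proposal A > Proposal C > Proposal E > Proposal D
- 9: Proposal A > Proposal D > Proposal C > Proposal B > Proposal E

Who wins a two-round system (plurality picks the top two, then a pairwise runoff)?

Proposal B

Round 1 first-place votes: Proposal A 9, Proposal B 13, Proposal C 1, Proposal D 0, Proposal E 17. Proposal E and Proposal B advance.
Runoff: Proposal E is ranked above Proposal B on 18 ballots, Proposal B above Proposal E on 22.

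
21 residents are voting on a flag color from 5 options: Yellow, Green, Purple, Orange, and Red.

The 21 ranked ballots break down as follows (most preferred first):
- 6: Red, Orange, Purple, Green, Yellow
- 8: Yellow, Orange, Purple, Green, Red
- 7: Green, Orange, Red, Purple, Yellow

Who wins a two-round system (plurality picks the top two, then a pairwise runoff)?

Green

Round 1 first-place votes: Yellow 8, Green 7, Purple 0, Orange 0, Red 6. Yellow and Green advance.
Runoff: Yellow is ranked above Green on 8 ballots, Green above Yellow on 13.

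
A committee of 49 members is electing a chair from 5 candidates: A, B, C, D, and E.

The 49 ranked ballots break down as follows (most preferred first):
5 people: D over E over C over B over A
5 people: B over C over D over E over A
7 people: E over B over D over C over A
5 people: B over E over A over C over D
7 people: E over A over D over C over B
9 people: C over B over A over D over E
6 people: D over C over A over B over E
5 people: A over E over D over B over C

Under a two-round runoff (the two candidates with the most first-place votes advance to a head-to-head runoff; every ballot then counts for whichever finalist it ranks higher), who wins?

D

Round 1 first-place votes: A 5, B 10, C 9, D 11, E 14. E and D advance.
Runoff: E is ranked above D on 24 ballots, D above E on 25.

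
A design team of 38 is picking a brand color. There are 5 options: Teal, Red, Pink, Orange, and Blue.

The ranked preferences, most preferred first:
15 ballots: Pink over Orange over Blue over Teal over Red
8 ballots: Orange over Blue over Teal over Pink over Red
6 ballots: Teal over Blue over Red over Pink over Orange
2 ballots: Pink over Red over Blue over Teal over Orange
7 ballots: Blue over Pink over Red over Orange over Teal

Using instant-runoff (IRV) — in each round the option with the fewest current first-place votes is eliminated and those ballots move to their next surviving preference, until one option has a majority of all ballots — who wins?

Blue

Round 1: Teal 6, Red 0, Pink 17, Orange 8, Blue 7. Red eliminated.
Round 2: Teal 6, Pink 17, Orange 8, Blue 7. Teal eliminated.
Round 3: Pink 17, Orange 8, Blue 13. Orange eliminated.
Round 4: Pink 17, Blue 21. Blue has a majority (≥20).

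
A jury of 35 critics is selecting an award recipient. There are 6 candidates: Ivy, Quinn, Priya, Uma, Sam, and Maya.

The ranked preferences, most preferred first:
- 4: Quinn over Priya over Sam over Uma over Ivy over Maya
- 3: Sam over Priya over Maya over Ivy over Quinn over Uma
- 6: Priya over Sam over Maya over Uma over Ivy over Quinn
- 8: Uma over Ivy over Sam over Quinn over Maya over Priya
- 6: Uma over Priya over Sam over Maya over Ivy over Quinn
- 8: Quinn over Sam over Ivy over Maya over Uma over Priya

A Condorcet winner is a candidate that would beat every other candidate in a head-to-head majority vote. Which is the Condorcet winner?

Sam

Sam vs Ivy: 27–8
Sam vs Quinn: 23–12
Sam vs Priya: 19–16
Sam vs Uma: 21–14
Sam vs Maya: 35–0
Sam beats every other candidate.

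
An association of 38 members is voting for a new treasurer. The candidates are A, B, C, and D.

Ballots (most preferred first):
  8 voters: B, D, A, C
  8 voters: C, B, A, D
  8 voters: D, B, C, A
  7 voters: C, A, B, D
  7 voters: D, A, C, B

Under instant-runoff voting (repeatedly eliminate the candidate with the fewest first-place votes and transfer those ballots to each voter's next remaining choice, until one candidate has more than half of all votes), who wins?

Round 1: A 0, B 8, C 15, D 15. A eliminated.
Round 2: B 8, C 15, D 15. B eliminated.
Round 3: C 15, D 23. D has a majority (≥20).

D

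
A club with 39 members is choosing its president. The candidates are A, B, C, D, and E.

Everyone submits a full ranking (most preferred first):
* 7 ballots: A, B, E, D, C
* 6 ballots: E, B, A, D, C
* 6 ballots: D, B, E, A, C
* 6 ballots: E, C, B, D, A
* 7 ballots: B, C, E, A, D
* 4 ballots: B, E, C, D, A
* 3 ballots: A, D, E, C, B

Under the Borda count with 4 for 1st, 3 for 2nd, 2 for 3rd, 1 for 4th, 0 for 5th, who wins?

A: 7×4 + 6×2 + 6×1 + 6×0 + 7×1 + 4×0 + 3×4 = 65
B: 7×3 + 6×3 + 6×3 + 6×2 + 7×4 + 4×4 + 3×0 = 113
C: 7×0 + 6×0 + 6×0 + 6×3 + 7×3 + 4×2 + 3×1 = 50
D: 7×1 + 6×1 + 6×4 + 6×1 + 7×0 + 4×1 + 3×3 = 56
E: 7×2 + 6×4 + 6×2 + 6×4 + 7×2 + 4×3 + 3×2 = 106

B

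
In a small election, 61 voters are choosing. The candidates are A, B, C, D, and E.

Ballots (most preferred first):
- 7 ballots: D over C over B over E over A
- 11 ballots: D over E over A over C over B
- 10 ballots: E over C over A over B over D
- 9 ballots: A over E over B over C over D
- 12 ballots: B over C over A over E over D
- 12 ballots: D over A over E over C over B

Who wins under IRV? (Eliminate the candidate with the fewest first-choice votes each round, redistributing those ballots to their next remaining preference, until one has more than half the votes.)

E

Round 1: A 9, B 12, C 0, D 30, E 10. C eliminated.
Round 2: A 9, B 12, D 30, E 10. A eliminated.
Round 3: B 12, D 30, E 19. B eliminated.
Round 4: D 30, E 31. E has a majority (≥31).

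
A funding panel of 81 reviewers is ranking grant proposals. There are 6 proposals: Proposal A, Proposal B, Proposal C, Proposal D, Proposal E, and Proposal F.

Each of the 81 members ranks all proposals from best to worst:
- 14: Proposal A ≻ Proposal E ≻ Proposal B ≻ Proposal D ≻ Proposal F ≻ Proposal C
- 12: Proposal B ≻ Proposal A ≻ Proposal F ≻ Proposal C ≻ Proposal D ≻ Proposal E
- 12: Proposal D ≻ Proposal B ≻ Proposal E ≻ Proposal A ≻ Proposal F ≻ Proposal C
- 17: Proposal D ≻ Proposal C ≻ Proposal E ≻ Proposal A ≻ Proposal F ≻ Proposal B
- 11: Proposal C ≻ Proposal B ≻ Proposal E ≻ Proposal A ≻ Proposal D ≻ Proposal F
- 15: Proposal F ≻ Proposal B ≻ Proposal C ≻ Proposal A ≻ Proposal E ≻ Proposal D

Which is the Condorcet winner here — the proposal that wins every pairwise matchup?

Proposal B

Proposal B vs Proposal A: 50–31
Proposal B vs Proposal C: 53–28
Proposal B vs Proposal D: 52–29
Proposal B vs Proposal E: 50–31
Proposal B vs Proposal F: 49–32
Proposal B beats every other proposal.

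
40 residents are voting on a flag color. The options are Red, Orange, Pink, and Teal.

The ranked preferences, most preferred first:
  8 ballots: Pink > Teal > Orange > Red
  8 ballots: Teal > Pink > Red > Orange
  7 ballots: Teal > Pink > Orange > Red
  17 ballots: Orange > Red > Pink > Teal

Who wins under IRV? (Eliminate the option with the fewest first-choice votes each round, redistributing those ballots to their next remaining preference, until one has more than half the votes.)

Teal

Round 1: Red 0, Orange 17, Pink 8, Teal 15. Red eliminated.
Round 2: Orange 17, Pink 8, Teal 15. Pink eliminated.
Round 3: Orange 17, Teal 23. Teal has a majority (≥21).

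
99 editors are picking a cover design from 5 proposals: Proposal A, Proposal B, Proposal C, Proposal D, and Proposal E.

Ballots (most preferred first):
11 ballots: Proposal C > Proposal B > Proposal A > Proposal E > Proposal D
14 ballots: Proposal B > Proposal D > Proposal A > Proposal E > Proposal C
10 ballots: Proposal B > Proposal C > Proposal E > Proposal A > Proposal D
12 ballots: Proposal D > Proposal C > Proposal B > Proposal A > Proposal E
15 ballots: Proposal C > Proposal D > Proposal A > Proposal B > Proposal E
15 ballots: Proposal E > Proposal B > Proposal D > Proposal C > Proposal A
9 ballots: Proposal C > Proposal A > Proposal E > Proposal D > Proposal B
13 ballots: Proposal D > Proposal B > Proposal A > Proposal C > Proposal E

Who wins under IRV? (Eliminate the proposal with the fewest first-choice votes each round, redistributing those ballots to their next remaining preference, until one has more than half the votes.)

Proposal B

Round 1: Proposal A 0, Proposal B 24, Proposal C 35, Proposal D 25, Proposal E 15. Proposal A eliminated.
Round 2: Proposal B 24, Proposal C 35, Proposal D 25, Proposal E 15. Proposal E eliminated.
Round 3: Proposal B 39, Proposal C 35, Proposal D 25. Proposal D eliminated.
Round 4: Proposal B 52, Proposal C 47. Proposal B has a majority (≥50).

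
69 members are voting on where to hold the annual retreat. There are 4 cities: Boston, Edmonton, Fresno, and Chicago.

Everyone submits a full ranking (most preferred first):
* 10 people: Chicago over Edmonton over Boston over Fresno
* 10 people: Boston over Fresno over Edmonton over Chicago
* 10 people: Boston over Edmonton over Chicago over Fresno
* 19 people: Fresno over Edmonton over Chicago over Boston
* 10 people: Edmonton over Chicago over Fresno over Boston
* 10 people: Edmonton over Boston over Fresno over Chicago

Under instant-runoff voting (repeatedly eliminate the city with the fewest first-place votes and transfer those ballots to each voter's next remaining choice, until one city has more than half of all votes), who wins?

Edmonton

Round 1: Boston 20, Edmonton 20, Fresno 19, Chicago 10. Chicago eliminated.
Round 2: Boston 20, Edmonton 30, Fresno 19. Fresno eliminated.
Round 3: Boston 20, Edmonton 49. Edmonton has a majority (≥35).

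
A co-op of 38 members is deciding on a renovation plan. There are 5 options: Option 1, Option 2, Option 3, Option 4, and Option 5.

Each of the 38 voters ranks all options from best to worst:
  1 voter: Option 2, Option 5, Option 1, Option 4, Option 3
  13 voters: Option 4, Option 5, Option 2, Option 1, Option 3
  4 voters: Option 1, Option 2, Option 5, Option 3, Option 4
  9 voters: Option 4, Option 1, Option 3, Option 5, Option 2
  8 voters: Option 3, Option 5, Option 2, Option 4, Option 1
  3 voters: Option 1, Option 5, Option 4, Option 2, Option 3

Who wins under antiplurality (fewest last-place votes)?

Option 5

Last-place votes: Option 1 8, Option 2 9, Option 3 17, Option 4 4, Option 5 0.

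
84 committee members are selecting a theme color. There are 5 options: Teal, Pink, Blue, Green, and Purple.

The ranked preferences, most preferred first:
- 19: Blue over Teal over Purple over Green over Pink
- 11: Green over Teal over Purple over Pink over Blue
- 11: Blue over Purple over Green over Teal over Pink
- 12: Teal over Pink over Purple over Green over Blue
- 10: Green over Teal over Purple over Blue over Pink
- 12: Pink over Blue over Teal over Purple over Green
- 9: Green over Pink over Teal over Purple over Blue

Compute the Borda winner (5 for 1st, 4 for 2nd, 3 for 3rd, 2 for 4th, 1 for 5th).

Teal

Teal: 19×4 + 11×4 + 11×2 + 12×5 + 10×4 + 12×3 + 9×3 = 305
Pink: 19×1 + 11×2 + 11×1 + 12×4 + 10×1 + 12×5 + 9×4 = 206
Blue: 19×5 + 11×1 + 11×5 + 12×1 + 10×2 + 12×4 + 9×1 = 250
Green: 19×2 + 11×5 + 11×3 + 12×2 + 10×5 + 12×1 + 9×5 = 257
Purple: 19×3 + 11×3 + 11×4 + 12×3 + 10×3 + 12×2 + 9×2 = 242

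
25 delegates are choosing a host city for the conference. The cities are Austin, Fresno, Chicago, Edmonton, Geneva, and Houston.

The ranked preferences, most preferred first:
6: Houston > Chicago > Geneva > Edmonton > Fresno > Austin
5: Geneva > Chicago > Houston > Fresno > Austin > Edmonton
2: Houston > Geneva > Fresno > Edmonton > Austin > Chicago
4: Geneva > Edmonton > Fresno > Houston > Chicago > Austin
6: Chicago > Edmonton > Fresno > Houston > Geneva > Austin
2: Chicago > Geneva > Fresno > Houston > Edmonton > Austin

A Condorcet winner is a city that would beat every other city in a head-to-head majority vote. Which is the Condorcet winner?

Chicago

Chicago vs Austin: 23–2
Chicago vs Fresno: 19–6
Chicago vs Edmonton: 19–6
Chicago vs Geneva: 14–11
Chicago vs Houston: 13–12
Chicago beats every other city.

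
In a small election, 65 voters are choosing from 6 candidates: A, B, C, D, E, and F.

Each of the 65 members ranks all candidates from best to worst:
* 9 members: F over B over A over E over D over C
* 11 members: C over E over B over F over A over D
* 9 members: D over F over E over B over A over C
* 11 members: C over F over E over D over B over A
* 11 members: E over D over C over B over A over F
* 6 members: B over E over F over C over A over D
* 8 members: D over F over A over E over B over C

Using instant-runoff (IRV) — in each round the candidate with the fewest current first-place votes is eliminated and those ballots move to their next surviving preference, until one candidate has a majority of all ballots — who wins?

Round 1: A 0, B 6, C 22, D 17, E 11, F 9. A eliminated.
Round 2: B 6, C 22, D 17, E 11, F 9. B eliminated.
Round 3: C 22, D 17, E 17, F 9. F eliminated.
Round 4: C 22, D 17, E 26. D eliminated.
Round 5: C 22, E 43. E has a majority (≥33).

E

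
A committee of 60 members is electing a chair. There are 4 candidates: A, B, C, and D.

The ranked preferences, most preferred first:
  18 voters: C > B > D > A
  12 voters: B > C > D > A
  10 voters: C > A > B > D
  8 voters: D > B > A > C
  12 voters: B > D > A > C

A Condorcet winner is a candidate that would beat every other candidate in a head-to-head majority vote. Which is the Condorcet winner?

B vs A: 50–10
B vs C: 32–28
B vs D: 52–8
B beats every other candidate.

B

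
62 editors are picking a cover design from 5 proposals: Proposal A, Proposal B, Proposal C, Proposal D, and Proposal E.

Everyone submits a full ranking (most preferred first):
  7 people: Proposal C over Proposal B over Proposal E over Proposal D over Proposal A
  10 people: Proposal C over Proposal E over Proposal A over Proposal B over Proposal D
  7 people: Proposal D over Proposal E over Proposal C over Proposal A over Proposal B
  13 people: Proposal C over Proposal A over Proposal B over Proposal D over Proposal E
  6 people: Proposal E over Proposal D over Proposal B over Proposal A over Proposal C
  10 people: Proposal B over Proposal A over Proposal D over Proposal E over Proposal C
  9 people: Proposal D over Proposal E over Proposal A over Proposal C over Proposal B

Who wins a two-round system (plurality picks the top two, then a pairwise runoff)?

Proposal D

Round 1 first-place votes: Proposal A 0, Proposal B 10, Proposal C 30, Proposal D 16, Proposal E 6. Proposal C and Proposal D advance.
Runoff: Proposal C is ranked above Proposal D on 30 ballots, Proposal D above Proposal C on 32.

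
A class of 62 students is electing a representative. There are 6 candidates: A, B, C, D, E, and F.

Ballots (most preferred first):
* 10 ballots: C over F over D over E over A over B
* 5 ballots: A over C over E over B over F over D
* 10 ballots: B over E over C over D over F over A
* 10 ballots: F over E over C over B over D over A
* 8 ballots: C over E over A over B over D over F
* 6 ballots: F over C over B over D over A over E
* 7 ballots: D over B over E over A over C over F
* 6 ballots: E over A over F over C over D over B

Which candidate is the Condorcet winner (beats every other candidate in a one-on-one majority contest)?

E vs A: 51–11
E vs B: 39–23
E vs C: 33–29
E vs D: 39–23
E vs F: 36–26
E beats every other candidate.

E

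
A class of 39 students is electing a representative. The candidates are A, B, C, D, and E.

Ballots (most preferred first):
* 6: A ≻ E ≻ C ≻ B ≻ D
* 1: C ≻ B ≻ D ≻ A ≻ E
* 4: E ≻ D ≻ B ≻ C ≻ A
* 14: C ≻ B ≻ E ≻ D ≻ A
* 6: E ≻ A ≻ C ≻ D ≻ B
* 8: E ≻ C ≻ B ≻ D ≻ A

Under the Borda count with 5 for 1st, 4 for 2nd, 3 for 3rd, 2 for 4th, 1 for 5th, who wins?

E

A: 6×5 + 1×2 + 4×1 + 14×1 + 6×4 + 8×1 = 82
B: 6×2 + 1×4 + 4×3 + 14×4 + 6×1 + 8×3 = 114
C: 6×3 + 1×5 + 4×2 + 14×5 + 6×3 + 8×4 = 151
D: 6×1 + 1×3 + 4×4 + 14×2 + 6×2 + 8×2 = 81
E: 6×4 + 1×1 + 4×5 + 14×3 + 6×5 + 8×5 = 157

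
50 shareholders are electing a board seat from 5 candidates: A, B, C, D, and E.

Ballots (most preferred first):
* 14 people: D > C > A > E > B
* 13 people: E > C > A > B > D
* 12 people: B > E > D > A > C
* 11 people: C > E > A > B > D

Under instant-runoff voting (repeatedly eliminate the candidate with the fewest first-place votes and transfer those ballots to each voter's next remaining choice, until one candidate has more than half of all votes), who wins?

E

Round 1: A 0, B 12, C 11, D 14, E 13. A eliminated.
Round 2: B 12, C 11, D 14, E 13. C eliminated.
Round 3: B 12, D 14, E 24. B eliminated.
Round 4: D 14, E 36. E has a majority (≥26).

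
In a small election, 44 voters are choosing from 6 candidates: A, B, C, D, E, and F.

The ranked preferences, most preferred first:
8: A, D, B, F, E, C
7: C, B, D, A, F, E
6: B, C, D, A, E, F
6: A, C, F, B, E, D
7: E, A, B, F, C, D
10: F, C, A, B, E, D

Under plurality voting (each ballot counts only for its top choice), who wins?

First-place votes: A 14, B 6, C 7, D 0, E 7, F 10.

A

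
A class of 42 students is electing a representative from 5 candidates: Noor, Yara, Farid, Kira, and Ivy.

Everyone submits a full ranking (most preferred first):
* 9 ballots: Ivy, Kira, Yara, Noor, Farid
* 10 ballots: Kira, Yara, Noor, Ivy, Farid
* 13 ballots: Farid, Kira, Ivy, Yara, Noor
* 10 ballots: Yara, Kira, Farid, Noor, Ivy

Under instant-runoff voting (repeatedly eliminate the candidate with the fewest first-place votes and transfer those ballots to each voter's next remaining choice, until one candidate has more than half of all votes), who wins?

Kira

Round 1: Noor 0, Yara 10, Farid 13, Kira 10, Ivy 9. Noor eliminated.
Round 2: Yara 10, Farid 13, Kira 10, Ivy 9. Ivy eliminated.
Round 3: Yara 10, Farid 13, Kira 19. Yara eliminated.
Round 4: Farid 13, Kira 29. Kira has a majority (≥22).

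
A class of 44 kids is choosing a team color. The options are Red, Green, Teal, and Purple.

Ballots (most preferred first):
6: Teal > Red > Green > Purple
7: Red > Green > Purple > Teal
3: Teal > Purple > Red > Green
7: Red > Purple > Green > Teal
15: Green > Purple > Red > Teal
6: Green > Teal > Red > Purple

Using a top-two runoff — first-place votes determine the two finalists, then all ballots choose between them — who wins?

Round 1 first-place votes: Red 14, Green 21, Teal 9, Purple 0. Green and Red advance.
Runoff: Green is ranked above Red on 21 ballots, Red above Green on 23.

Red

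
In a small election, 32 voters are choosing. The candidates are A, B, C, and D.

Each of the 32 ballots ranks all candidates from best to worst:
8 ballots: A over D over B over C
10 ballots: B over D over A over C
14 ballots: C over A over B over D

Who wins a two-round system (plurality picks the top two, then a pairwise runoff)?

B

Round 1 first-place votes: A 8, B 10, C 14, D 0. C and B advance.
Runoff: C is ranked above B on 14 ballots, B above C on 18.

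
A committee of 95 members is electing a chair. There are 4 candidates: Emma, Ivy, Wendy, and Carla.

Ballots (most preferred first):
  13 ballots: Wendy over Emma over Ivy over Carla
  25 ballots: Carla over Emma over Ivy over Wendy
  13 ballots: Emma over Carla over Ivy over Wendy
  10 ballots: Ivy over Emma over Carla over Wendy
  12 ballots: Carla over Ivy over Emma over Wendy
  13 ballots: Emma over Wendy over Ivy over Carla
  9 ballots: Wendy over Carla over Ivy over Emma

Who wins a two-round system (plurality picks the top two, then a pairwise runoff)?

Emma

Round 1 first-place votes: Emma 26, Ivy 10, Wendy 22, Carla 37. Carla and Emma advance.
Runoff: Carla is ranked above Emma on 46 ballots, Emma above Carla on 49.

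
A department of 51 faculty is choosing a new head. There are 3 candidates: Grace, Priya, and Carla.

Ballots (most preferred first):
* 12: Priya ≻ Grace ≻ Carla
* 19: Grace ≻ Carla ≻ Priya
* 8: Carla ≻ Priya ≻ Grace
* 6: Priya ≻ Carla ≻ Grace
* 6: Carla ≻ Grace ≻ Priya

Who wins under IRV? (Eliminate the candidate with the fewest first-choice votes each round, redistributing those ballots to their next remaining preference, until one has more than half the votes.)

Round 1: Grace 19, Priya 18, Carla 14. Carla eliminated.
Round 2: Grace 25, Priya 26. Priya has a majority (≥26).

Priya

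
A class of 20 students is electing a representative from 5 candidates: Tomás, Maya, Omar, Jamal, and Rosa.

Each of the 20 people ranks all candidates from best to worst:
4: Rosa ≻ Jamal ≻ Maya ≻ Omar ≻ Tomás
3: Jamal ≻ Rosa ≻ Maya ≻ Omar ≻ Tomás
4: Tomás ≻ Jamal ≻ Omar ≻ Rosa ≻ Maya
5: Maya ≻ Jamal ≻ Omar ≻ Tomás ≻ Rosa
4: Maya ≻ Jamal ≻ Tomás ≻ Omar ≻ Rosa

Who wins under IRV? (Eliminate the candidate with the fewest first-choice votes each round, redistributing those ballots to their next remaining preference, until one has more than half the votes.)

Rosa

Round 1: Tomás 4, Maya 9, Omar 0, Jamal 3, Rosa 4. Omar eliminated.
Round 2: Tomás 4, Maya 9, Jamal 3, Rosa 4. Jamal eliminated.
Round 3: Tomás 4, Maya 9, Rosa 7. Tomás eliminated.
Round 4: Maya 9, Rosa 11. Rosa has a majority (≥11).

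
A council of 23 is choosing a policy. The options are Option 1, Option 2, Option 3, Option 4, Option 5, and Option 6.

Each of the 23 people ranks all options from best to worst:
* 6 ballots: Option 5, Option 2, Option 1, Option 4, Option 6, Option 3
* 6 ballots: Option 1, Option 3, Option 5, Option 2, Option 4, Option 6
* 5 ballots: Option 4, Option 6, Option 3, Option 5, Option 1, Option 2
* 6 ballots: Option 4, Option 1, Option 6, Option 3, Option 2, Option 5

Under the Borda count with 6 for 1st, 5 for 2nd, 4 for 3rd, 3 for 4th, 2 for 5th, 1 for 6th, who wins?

Option 1: 6×4 + 6×6 + 5×2 + 6×5 = 100
Option 2: 6×5 + 6×3 + 5×1 + 6×2 = 65
Option 3: 6×1 + 6×5 + 5×4 + 6×3 = 74
Option 4: 6×3 + 6×2 + 5×6 + 6×6 = 96
Option 5: 6×6 + 6×4 + 5×3 + 6×1 = 81
Option 6: 6×2 + 6×1 + 5×5 + 6×4 = 67

Option 1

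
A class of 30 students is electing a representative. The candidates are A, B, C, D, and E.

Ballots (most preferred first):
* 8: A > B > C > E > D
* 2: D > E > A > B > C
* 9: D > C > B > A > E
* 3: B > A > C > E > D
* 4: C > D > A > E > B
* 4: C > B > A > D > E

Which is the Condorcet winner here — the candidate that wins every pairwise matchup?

C

C vs A: 17–13
C vs B: 17–13
C vs D: 19–11
C vs E: 28–2
C beats every other candidate.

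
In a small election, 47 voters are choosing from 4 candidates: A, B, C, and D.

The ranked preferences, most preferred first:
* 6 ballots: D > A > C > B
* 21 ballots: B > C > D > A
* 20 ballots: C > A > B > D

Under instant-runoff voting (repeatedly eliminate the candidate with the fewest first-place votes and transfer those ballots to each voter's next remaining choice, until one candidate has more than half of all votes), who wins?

C

Round 1: A 0, B 21, C 20, D 6. A eliminated.
Round 2: B 21, C 20, D 6. D eliminated.
Round 3: B 21, C 26. C has a majority (≥24).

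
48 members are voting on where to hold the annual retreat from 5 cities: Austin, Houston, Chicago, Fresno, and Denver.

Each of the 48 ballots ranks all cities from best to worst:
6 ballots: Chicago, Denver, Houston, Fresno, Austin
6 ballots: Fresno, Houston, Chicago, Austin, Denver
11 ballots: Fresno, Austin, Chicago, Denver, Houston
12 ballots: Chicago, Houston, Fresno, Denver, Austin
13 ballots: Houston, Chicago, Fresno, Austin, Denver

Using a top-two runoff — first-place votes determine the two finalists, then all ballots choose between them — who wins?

Round 1 first-place votes: Austin 0, Houston 13, Chicago 18, Fresno 17, Denver 0. Chicago and Fresno advance.
Runoff: Chicago is ranked above Fresno on 31 ballots, Fresno above Chicago on 17.

Chicago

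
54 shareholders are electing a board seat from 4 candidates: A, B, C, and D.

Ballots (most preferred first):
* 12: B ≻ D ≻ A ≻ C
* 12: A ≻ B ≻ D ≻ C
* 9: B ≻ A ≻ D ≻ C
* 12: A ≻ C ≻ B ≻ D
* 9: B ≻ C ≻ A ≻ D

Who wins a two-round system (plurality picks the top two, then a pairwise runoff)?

Round 1 first-place votes: A 24, B 30, C 0, D 0. B and A advance.
Runoff: B is ranked above A on 30 ballots, A above B on 24.

B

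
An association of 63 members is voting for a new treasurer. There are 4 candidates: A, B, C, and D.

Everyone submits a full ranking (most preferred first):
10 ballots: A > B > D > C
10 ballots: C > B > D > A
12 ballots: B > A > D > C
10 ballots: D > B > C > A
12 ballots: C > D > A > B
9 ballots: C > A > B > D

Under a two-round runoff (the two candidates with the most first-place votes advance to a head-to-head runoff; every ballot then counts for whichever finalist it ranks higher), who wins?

Round 1 first-place votes: A 10, B 12, C 31, D 10. C and B advance.
Runoff: C is ranked above B on 31 ballots, B above C on 32.

B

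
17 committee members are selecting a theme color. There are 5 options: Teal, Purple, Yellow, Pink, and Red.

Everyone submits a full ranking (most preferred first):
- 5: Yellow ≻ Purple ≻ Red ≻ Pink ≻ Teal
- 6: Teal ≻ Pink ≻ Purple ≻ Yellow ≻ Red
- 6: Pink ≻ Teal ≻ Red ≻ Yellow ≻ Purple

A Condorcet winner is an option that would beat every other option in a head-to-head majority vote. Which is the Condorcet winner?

Pink

Pink vs Teal: 11–6
Pink vs Purple: 12–5
Pink vs Yellow: 12–5
Pink vs Red: 12–5
Pink beats every other option.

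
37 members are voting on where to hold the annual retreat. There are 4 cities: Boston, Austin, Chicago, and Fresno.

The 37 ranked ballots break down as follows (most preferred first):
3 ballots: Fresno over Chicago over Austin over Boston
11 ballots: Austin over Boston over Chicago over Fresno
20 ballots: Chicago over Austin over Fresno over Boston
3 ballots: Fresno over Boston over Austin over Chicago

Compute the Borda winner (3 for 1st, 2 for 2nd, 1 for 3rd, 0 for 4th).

Austin

Boston: 3×0 + 11×2 + 20×0 + 3×2 = 28
Austin: 3×1 + 11×3 + 20×2 + 3×1 = 79
Chicago: 3×2 + 11×1 + 20×3 + 3×0 = 77
Fresno: 3×3 + 11×0 + 20×1 + 3×3 = 38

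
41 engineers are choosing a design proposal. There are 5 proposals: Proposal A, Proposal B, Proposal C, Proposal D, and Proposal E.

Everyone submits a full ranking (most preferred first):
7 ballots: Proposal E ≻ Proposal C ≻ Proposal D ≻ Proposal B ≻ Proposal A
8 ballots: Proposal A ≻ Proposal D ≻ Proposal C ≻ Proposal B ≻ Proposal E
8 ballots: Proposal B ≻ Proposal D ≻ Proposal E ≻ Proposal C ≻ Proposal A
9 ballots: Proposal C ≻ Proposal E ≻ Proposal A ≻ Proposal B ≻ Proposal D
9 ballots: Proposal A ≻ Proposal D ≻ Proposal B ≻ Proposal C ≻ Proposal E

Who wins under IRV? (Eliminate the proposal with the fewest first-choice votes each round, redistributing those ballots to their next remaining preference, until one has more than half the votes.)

Proposal C

Round 1: Proposal A 17, Proposal B 8, Proposal C 9, Proposal D 0, Proposal E 7. Proposal D eliminated.
Round 2: Proposal A 17, Proposal B 8, Proposal C 9, Proposal E 7. Proposal E eliminated.
Round 3: Proposal A 17, Proposal B 8, Proposal C 16. Proposal B eliminated.
Round 4: Proposal A 17, Proposal C 24. Proposal C has a majority (≥21).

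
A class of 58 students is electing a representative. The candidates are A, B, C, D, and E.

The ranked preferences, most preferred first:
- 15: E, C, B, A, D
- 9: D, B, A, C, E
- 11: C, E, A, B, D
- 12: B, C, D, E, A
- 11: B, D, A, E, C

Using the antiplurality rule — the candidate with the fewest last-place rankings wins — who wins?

B

Last-place votes: A 12, B 0, C 11, D 26, E 9.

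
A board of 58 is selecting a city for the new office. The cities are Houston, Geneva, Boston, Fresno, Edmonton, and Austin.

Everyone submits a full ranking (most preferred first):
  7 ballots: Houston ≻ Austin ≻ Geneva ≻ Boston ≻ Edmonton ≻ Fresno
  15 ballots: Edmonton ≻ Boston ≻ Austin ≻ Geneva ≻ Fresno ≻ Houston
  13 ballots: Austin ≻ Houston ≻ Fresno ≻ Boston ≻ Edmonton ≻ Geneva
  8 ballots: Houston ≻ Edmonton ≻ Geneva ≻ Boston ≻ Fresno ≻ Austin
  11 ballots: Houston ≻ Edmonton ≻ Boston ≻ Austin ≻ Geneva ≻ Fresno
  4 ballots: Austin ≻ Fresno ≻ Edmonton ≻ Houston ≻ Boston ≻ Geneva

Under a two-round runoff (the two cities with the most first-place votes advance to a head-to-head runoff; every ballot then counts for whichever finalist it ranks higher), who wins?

Austin

Round 1 first-place votes: Houston 26, Geneva 0, Boston 0, Fresno 0, Edmonton 15, Austin 17. Houston and Austin advance.
Runoff: Houston is ranked above Austin on 26 ballots, Austin above Houston on 32.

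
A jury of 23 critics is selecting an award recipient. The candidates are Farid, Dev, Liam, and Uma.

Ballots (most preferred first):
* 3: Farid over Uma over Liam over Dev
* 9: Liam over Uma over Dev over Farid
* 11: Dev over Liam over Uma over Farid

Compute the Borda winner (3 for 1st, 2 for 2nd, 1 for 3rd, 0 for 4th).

Farid: 3×3 + 9×0 + 11×0 = 9
Dev: 3×0 + 9×1 + 11×3 = 42
Liam: 3×1 + 9×3 + 11×2 = 52
Uma: 3×2 + 9×2 + 11×1 = 35

Liam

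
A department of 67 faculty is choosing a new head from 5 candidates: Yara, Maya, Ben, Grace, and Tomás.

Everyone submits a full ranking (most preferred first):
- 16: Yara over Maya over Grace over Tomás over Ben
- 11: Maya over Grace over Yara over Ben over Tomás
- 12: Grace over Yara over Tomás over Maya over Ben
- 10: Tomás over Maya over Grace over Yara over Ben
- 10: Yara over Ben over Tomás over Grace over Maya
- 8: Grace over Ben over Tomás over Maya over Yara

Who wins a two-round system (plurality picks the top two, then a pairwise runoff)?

Round 1 first-place votes: Yara 26, Maya 11, Ben 0, Grace 20, Tomás 10. Yara and Grace advance.
Runoff: Yara is ranked above Grace on 26 ballots, Grace above Yara on 41.

Grace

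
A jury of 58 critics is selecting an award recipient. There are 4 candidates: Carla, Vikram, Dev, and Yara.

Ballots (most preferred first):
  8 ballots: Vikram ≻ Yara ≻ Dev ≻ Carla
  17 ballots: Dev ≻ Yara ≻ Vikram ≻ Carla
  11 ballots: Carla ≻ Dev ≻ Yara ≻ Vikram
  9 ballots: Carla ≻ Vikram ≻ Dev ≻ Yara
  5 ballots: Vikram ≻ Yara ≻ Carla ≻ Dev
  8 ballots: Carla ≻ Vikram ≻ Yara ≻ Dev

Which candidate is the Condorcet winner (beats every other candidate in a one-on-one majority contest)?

Vikram

Vikram vs Carla: 30–28
Vikram vs Dev: 30–28
Vikram vs Yara: 30–28
Vikram beats every other candidate.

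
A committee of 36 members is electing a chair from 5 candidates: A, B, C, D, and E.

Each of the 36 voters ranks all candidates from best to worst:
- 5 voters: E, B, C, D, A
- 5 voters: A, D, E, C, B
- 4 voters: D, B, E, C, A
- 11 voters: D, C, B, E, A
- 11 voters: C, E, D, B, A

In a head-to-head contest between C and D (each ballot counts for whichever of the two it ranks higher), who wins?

C is ranked above D on 16 ballots; D above C on 20.

D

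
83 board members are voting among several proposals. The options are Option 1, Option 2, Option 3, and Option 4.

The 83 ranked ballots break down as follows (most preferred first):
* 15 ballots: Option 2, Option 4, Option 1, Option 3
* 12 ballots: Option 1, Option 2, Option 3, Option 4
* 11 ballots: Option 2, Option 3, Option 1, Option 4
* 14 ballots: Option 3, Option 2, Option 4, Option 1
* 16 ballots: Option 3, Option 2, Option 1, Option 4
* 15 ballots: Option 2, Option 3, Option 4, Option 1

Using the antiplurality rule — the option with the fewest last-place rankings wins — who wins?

Option 2

Last-place votes: Option 1 29, Option 2 0, Option 3 15, Option 4 39.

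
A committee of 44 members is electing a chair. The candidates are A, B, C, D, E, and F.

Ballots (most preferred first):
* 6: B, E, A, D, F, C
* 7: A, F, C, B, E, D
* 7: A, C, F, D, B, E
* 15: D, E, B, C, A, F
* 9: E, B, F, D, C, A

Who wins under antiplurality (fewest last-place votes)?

B

Last-place votes: A 9, B 0, C 6, D 7, E 7, F 15.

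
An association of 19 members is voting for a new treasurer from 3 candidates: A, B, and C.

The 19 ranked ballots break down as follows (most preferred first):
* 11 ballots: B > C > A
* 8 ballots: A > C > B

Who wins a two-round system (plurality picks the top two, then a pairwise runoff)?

B

Round 1 first-place votes: A 8, B 11, C 0. B and A advance.
Runoff: B is ranked above A on 11 ballots, A above B on 8.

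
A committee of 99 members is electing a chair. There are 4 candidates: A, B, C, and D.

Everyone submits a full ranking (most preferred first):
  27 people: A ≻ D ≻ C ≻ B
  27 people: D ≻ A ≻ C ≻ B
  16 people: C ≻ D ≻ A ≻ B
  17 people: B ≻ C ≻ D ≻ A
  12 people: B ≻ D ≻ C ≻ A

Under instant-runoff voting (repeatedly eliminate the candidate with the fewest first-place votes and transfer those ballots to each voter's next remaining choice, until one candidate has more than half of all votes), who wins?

D

Round 1: A 27, B 29, C 16, D 27. C eliminated.
Round 2: A 27, B 29, D 43. A eliminated.
Round 3: B 29, D 70. D has a majority (≥50).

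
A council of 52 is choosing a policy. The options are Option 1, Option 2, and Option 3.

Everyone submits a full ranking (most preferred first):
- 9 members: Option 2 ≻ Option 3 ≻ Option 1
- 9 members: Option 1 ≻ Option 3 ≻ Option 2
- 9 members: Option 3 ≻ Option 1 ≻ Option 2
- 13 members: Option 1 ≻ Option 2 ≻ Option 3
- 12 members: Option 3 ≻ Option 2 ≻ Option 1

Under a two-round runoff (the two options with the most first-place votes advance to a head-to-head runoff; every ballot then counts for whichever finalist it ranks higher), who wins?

Option 3

Round 1 first-place votes: Option 1 22, Option 2 9, Option 3 21. Option 1 and Option 3 advance.
Runoff: Option 1 is ranked above Option 3 on 22 ballots, Option 3 above Option 1 on 30.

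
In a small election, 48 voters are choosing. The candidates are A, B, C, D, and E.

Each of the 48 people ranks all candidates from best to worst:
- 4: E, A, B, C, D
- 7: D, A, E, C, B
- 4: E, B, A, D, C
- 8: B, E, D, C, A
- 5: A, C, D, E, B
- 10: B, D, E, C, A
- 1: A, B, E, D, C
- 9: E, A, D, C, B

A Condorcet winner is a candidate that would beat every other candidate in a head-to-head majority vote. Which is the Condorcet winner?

E vs A: 35–13
E vs B: 29–19
E vs C: 43–5
E vs D: 26–22
E beats every other candidate.

E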